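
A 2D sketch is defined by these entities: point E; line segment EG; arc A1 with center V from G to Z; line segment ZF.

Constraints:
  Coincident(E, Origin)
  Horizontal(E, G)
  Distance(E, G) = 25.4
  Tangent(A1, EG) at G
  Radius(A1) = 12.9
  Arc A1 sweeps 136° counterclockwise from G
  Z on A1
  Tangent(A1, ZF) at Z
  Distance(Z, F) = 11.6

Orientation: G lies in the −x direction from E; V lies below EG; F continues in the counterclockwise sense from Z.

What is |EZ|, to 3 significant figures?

40.9

E is at the origin; EG is horizontal with |EG| = 25.4 and G on the −x side, so G = (-25.4, 0.00). The tangent condition forces VG to be normal to EG, so V = G + (0, -12.9) = (-25.4, -12.9). On A1, G sits at bearing 90° from V; a 136° counterclockwise sweep puts Z at bearing 226°, so Z = V + 12.9·(cos 226°, sin 226°) = (-34.4, -22.2). Then |EZ| = |Z − E| = 40.9.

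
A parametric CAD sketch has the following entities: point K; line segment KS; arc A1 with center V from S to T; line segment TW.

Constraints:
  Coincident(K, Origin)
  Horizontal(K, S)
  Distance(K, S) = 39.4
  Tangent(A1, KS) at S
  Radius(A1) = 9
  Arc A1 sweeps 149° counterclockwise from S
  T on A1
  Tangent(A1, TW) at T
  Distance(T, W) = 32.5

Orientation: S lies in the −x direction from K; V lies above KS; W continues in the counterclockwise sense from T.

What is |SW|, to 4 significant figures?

40.72

K is at the origin; KS is horizontal with |KS| = 39.4 and S on the −x side, so S = (-39.40, 0.000). Tangency of A1 to KS means the radius VS is perpendicular to KS, so V = S + (0, 9) = (-39.40, 9.000). On A1, S sits at bearing -90° from V; a 149° counterclockwise sweep puts T at bearing 59°, so T = V + 9.0·(cos 59°, sin 59°) = (-34.76, 16.71). Tangency of A1 to TW means the radius VT is perpendicular to TW, so TW runs along (−sin 59°, cos 59°); with |TW| = 32.5, W = (-62.62, 33.45). Then |SW| = |W − S| = 40.72.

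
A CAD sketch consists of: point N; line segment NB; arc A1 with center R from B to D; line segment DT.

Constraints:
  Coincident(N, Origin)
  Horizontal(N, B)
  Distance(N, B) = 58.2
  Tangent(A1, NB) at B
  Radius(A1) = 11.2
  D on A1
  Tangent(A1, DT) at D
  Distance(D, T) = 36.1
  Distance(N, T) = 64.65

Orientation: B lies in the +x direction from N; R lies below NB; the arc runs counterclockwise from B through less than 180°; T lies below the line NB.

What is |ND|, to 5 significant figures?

48.184

Checks: |NB| = 58.20 ✓; ∠(RB, BN) = 90.00° ✓; |RD| = 11.20 ✓; ∠(RD, DT) = 90.00° ✓; |DT| = 36.10 ✓; |NT| = 64.65 ✓.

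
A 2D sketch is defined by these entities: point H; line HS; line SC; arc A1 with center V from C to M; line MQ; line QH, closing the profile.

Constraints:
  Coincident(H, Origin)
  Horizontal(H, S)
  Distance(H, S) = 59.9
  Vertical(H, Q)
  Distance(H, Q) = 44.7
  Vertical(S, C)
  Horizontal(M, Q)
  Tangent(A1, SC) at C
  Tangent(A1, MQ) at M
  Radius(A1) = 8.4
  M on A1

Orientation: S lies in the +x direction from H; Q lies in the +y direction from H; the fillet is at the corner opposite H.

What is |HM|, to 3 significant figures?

68.2

H is at the origin; HS is horizontal with |HS| = 59.9 and S on the +x side, so S = (59.9, 0.00). HQ is vertical with |HQ| = 44.7 and Q on the +y side, so Q = (0.00, 44.7). The virtual corner opposite H is at (59.9, 44.7). The tangent condition forces VC to be normal to SC and since A1 is tangent to MQ there, VM ⟂ MQ, with radius 8.4, so the center V sits 8.4 in from both sides at V = (51.5, 36.3). That places the tangent points at C = (59.9, 36.3) on SC and M = (51.5, 44.7) on MQ. Then |HM| = |M − H| = 68.2.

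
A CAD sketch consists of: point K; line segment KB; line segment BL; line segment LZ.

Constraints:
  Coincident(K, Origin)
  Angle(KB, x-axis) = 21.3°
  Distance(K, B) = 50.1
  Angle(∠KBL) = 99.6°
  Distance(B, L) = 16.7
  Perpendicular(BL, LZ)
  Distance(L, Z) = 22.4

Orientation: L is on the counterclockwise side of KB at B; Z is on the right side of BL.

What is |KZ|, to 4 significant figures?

76.04

K is at the origin; KB runs at 21.3° with length 50.1, so B = 50.1·(cos 21.3°, sin 21.3°) = (46.68, 18.20). ∠KBL = 99.6°, so BL runs at 21.3° + (180° − 99.6°) = 101.7° from the x-axis; with |BL| = 16.7, L = B + 16.7·(cos 101.7°, sin 101.7°) = (43.29, 34.55). The perpendicularity gives LZ at right angles to BL; with |LZ| = 22.4 on the right of BL, Z = L + 22.4·(0.9792, 0.2028) = (65.23, 39.09). Then |KZ| = |Z − K| = 76.04.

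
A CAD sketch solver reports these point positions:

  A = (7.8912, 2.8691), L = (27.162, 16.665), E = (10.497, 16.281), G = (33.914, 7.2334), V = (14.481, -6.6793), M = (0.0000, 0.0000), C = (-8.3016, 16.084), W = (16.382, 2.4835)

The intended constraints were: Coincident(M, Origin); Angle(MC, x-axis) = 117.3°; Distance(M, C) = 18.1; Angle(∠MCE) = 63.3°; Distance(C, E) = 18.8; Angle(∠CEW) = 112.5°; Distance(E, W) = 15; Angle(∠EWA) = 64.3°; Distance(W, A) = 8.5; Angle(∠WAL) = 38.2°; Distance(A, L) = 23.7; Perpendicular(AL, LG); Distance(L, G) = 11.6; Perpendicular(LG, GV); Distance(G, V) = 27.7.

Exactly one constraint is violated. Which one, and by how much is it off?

Distance(G, V) = 27.7 — off by 3.80.

M = (0.00, 0.00) ✓; MC at 117.3° ✓; |MC| = 18.10 ✓; ∠MCE = 63.30° ✓; |CE| = 18.80 ✓; ∠CEW = 112.5° ✓; |EW| = 15.00 ✓; ∠EWA = 64.30° ✓; |WA| = 8.500 ✓; ∠WAL = 38.20° ✓; |AL| = 23.70 ✓; ∠(AL, LG) = 90.00° ✓; |LG| = 11.60 ✓; ∠(LG, GV) = 90.00° ✓; |GV| = 23.90 ✗.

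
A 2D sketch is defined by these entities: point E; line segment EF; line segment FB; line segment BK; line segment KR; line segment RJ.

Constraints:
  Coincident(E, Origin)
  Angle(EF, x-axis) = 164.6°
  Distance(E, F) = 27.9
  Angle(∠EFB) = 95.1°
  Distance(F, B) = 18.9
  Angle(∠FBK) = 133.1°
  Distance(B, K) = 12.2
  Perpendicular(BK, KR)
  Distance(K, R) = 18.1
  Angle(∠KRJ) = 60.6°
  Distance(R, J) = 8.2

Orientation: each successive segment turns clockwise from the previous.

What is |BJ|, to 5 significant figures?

14.955

E is at the origin; EF runs at 164.6° with length 27.9, so F = (-26.898, 7.4090). ∠EFB = 95.1° gives FB at 79.700° from the x-axis; with |FB| = 18.9, B = (-23.519, 26.004). ∠FBK = 133.1° gives BK at 32.800° from the x-axis; with |BK| = 12.2, K = (-13.264, 32.613). BK is perpendicular to KR, so KR runs at -57.200°; with |KR| = 18.1, R = (-3.4591, 17.399). ∠KRJ = 60.6° gives RJ at -176.60° from the x-axis; with |RJ| = 8.2, J = (-11.645, 16.913). Then |BJ| = |J − B| = 14.955.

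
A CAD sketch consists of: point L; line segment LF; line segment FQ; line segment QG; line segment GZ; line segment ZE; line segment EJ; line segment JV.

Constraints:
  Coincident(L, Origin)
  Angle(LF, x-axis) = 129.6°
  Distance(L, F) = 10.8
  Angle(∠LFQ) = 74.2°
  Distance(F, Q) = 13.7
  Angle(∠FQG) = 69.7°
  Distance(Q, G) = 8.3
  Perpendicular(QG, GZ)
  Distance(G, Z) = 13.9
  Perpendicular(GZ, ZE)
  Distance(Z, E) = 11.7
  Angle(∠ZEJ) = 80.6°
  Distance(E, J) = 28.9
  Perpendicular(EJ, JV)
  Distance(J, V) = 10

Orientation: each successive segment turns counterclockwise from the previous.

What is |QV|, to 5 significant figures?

17.134

L is at the origin; LF runs at 129.6° with length 10.8, so F = (-6.8842, 8.3215). ∠LFQ = 74.2° gives FQ at -124.60° from the x-axis; with |FQ| = 13.7, Q = (-14.664, -2.9554). ∠FQG = 69.7° gives QG at -14.300° from the x-axis; with |QG| = 8.3, G = (-6.6208, -5.0055). QG is perpendicular to GZ, so GZ runs at 75.700°; with |GZ| = 13.9, Z = (-3.1875, 8.4638). GZ is perpendicular to ZE, so ZE runs at 165.70°; with |ZE| = 11.7, E = (-14.525, 11.354). ∠ZEJ = 80.6° gives EJ at -94.900° from the x-axis; with |EJ| = 28.9, J = (-16.994, -17.441). EJ is perpendicular to JV, so JV runs at -4.9000°; with |JV| = 10.0, V = (-7.0301, -18.295). Then |QV| = |V − Q| = 17.134.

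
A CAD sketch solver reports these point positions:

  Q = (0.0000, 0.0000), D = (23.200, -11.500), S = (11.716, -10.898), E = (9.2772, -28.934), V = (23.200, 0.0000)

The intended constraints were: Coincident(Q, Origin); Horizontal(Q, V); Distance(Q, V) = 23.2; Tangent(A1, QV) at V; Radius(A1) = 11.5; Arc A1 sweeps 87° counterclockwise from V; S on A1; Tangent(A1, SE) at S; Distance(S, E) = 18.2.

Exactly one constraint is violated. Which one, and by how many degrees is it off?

Tangent(A1, SE) at S — off by 4.70°.

Q = (0.00, 0.00) ✓; Q.y = 0.00, V.y = 0.00 ✓; |QV| = 23.20 ✓; ∠(DV, VQ) = 90.00° ✓; |DV| = 11.50 ✓; bearing(D→S) − bearing(D→V) = 87.00° ✓; |DS| = 11.50 ✓; ∠(DS, SE) = 94.70° ✗; |SE| = 18.20 ✓.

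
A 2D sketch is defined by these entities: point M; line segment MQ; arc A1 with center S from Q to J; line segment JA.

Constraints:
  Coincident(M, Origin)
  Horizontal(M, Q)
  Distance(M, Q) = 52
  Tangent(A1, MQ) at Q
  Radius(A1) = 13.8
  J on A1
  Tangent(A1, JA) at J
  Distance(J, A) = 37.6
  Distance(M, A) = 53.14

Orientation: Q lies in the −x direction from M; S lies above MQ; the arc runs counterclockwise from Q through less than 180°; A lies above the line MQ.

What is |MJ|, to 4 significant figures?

40.02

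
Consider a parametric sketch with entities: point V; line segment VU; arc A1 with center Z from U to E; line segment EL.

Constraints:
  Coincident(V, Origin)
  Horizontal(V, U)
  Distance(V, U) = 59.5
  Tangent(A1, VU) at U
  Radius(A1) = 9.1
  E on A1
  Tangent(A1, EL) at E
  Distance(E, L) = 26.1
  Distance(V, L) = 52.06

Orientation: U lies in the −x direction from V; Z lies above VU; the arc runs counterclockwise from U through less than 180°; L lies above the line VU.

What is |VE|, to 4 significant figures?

51.29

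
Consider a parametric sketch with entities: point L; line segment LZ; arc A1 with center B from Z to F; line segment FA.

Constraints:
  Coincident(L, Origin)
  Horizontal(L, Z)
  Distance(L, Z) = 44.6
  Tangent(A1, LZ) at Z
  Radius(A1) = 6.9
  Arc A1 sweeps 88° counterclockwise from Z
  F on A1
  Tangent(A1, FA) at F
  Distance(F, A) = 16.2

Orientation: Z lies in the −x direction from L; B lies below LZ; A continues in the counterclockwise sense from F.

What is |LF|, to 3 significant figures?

51.9

Since A1 is tangent to LZ there, BZ ⟂ LZ, so B = Z + (0, -6.9) = (-44.6, -6.90). On A1, Z sits at bearing 90° from B; an 88° counterclockwise sweep puts F at bearing 178°, so F = B + 6.9·(cos 178°, sin 178°) = (-51.5, -6.66). Then |LF| = |F − L| = 51.9.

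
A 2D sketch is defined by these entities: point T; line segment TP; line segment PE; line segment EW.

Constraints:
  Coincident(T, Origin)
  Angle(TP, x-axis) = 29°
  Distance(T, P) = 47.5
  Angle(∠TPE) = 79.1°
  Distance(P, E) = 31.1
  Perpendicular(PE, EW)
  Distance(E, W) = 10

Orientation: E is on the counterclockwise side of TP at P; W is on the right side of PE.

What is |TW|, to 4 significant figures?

60.81

T is at the origin; TP runs at 29.0° with length 47.5, so P = 47.5·(cos 29.0°, sin 29.0°) = (41.54, 23.03). ∠TPE = 79.1°, so PE runs at 29.0° + (180° − 79.1°) = 129.9° from the x-axis; with |PE| = 31.1, E = P + 31.1·(cos 129.9°, sin 129.9°) = (21.60, 46.89). PE ⟂ EW; with |EW| = 10.0 on the right of PE, W = E + 10.0·(0.7672, 0.6414) = (29.27, 53.30). Then |TW| = |W − T| = 60.81.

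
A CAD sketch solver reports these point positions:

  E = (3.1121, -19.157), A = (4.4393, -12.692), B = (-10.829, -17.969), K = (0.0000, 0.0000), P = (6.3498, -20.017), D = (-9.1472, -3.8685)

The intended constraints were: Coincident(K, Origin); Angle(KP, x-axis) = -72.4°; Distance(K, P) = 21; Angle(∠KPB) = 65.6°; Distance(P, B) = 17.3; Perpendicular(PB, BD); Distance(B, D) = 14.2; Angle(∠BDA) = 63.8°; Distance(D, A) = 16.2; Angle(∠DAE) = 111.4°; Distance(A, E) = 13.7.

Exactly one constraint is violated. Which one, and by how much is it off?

Distance(A, E) = 13.7 — off by 7.10.

K = (0.00, 0.00) ✓; KP at -72.40° ✓; |KP| = 21.00 ✓; ∠KPB = 65.60° ✓; |PB| = 17.30 ✓; ∠(PB, BD) = 90.00° ✓; |BD| = 14.20 ✓; ∠BDA = 63.80° ✓; |DA| = 16.20 ✓; ∠DAE = 111.4° ✓; |AE| = 6.600 ✗.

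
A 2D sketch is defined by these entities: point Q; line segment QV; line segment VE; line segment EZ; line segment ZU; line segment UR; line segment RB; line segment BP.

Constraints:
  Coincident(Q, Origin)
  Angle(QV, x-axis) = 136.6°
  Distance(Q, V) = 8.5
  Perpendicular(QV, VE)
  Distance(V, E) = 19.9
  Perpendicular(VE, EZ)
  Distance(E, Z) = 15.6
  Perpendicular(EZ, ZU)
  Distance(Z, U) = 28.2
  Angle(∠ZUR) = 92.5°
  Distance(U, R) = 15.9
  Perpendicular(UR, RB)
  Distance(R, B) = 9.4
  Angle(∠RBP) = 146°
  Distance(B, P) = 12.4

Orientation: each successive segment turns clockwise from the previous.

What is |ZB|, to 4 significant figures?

25.41

∠ZUR = 92.5° gives UR at 139.1° from the x-axis; with |UR| = 15.9, R = (-12.56, -0.4985). UR ⟂ RB, so RB runs at 49.10°; with |RB| = 9.4, B = (-6.408, 6.607). Then |ZB| = |B − Z| = 25.41.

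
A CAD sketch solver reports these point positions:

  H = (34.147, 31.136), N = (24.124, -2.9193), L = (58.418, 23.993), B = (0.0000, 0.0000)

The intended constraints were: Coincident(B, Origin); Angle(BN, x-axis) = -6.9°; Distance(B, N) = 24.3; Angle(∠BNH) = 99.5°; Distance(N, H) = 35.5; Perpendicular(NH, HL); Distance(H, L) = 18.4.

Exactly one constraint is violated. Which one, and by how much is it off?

Distance(H, L) = 18.4 — off by 6.90.

B = (0.00, 0.00) ✓; BN at -6.900° ✓; |BN| = 24.30 ✓; ∠BNH = 99.50° ✓; |NH| = 35.50 ✓; ∠(NH, HL) = 90.00° ✓; |HL| = 25.30 ✗.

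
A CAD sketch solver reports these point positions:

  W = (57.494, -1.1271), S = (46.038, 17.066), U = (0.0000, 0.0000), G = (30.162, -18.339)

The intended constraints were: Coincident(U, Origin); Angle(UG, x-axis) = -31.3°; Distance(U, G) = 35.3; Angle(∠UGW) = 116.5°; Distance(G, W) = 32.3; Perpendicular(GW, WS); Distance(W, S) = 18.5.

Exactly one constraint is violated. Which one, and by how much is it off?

Distance(W, S) = 18.5 — off by 3.00.

U = (0.00, 0.00) ✓; UG at -31.30° ✓; |UG| = 35.30 ✓; ∠UGW = 116.5° ✓; |GW| = 32.30 ✓; ∠(GW, WS) = 90.00° ✓; |WS| = 21.50 ✗.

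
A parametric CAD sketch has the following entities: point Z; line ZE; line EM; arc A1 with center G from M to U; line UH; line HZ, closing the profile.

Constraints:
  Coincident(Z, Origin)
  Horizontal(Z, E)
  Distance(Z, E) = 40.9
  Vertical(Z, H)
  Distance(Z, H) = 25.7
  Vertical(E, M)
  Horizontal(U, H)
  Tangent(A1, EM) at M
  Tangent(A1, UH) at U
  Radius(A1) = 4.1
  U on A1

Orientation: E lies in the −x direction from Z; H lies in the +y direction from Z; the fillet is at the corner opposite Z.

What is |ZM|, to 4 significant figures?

46.25

The virtual corner opposite Z is at (-40.90, 25.70). A1 meets EM tangentially, so GM is at right angles to EM and since A1 is tangent to UH there, GU ⟂ UH, with radius 4.1, so the center G sits 4.1 in from both sides at G = (-36.80, 21.60). That places the tangent points at M = (-40.90, 21.60) on EM and U = (-36.80, 25.70) on UH. Then |ZM| = |M − Z| = 46.25.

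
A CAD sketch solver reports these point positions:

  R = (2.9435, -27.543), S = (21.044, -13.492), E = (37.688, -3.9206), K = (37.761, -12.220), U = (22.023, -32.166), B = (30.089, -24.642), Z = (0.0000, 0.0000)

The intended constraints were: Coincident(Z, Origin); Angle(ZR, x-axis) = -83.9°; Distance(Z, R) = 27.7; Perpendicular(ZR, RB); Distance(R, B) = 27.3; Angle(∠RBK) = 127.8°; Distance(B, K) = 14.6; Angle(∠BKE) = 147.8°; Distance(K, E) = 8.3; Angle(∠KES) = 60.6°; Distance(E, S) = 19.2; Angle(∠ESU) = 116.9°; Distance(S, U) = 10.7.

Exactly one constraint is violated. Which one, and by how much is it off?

Distance(S, U) = 10.7 — off by 8.00.

Z = (0.00, 0.00) ✓; ZR at -83.90° ✓; |ZR| = 27.70 ✓; ∠(ZR, RB) = 90.00° ✓; |RB| = 27.30 ✓; ∠RBK = 127.8° ✓; |BK| = 14.60 ✓; ∠BKE = 147.8° ✓; |KE| = 8.300 ✓; ∠KES = 60.60° ✓; |ES| = 19.20 ✓; ∠ESU = 116.9° ✓; |SU| = 18.70 ✗.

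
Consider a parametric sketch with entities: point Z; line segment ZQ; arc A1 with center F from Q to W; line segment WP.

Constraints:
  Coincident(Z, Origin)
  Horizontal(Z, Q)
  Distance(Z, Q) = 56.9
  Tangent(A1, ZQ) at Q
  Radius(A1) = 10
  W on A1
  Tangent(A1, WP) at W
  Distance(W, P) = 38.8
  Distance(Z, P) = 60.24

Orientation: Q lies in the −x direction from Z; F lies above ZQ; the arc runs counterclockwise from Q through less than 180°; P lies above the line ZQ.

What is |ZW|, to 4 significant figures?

47.78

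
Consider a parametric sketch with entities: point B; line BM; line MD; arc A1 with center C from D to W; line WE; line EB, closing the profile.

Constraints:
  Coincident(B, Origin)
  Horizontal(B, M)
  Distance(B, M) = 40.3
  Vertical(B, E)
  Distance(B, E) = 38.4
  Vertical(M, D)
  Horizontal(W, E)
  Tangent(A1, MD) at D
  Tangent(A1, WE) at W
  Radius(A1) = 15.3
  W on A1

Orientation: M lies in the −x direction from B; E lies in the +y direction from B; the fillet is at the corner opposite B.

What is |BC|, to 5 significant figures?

34.038

BE is vertical with |BE| = 38.4 and E on the +y side, so E = (0.0000, 38.400). The virtual corner opposite B is at (-40.300, 38.400). The tangent condition forces CD to be normal to MD and A1 meets WE tangentially, so CW is at right angles to WE, with radius 15.3, so the center C sits 15.3 in from both sides at C = (-25.000, 23.100). Then |BC| = |C − B| = 34.038.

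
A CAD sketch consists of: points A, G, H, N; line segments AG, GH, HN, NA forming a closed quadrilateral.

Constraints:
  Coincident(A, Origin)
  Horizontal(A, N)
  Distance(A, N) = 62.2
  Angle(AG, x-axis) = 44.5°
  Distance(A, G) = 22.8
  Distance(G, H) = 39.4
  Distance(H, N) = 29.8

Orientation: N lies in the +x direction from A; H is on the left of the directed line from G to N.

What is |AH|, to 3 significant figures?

60.7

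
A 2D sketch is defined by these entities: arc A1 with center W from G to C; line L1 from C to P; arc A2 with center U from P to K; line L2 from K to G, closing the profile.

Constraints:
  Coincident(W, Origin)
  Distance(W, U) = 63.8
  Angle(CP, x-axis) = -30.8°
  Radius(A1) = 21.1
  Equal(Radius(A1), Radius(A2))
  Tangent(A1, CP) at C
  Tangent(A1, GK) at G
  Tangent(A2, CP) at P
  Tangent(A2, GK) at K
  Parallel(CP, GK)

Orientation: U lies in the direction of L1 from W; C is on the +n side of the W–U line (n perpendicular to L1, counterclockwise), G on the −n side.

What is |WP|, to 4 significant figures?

67.20

The slot axis is L1's direction at -30.8°, so u = (cos -30.8°, sin -30.8°) = (0.8590, -0.5120) and n = (−sin -30.8°, cos -30.8°) = (0.5120, 0.8590). W is at the origin and U lies 63.8 along u from W, so U = 63.8·u = (54.80, -32.67). Tangency of A1 to both parallel lines with radius 21.1 puts C and G at W ± 21.1·n: C = (10.80, 18.12), G = (-10.80, -18.12). Equal radii place P and K the same way about U: P = U + 21.1·n = (65.61, -14.54), K = U − 21.1·n = (44.00, -50.79). Then |WP| = |P − W| = 67.20.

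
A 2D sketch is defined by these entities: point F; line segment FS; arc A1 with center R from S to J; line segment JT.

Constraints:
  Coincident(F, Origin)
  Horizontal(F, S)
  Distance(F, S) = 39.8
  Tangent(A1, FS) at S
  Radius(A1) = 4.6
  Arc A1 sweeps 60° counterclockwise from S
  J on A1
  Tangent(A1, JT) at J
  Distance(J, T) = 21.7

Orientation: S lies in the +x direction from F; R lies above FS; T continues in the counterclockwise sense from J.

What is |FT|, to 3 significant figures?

58.6

F is at the origin; F and S share the same y with |FS| = 39.8 and S on the +x side, so S = (39.8, 0.00). Tangency of A1 to FS means the radius RS is perpendicular to FS, so R = S + (0, 4.6) = (39.8, 4.60). On A1, S sits at bearing -90° from R; a 60° counterclockwise sweep puts J at bearing -30°, so J = R + 4.6·(cos -30°, sin -30°) = (43.8, 2.30). Since A1 is tangent to JT there, RJ ⟂ JT, so JT runs along (−sin -30°, cos -30°); with |JT| = 21.7, T = (54.6, 21.1). Then |FT| = |T − F| = 58.6.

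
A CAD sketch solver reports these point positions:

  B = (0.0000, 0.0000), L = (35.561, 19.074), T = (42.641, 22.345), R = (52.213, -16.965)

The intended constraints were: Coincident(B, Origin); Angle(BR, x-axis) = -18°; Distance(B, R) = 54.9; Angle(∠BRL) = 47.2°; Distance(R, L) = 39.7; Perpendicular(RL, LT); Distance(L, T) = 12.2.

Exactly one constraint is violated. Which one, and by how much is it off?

Distance(L, T) = 12.2 — off by 4.40.

B = (0.00, 0.00) ✓; BR at -18.00° ✓; |BR| = 54.90 ✓; ∠BRL = 47.20° ✓; |RL| = 39.70 ✓; ∠(RL, LT) = 90.00° ✓; |LT| = 7.799 ✗.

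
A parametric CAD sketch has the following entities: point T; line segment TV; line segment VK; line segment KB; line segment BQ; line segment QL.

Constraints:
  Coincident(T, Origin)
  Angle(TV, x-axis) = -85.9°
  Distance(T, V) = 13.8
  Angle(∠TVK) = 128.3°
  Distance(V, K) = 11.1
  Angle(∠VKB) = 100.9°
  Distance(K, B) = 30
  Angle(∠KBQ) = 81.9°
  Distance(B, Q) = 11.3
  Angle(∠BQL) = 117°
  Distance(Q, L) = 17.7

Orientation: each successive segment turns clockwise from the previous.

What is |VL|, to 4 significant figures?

15.02

T is at the origin; TV runs at -85.9° with length 13.8, so V = (0.9867, -13.76). ∠TVK = 128.3° gives VK at -137.6° from the x-axis; with |VK| = 11.1, K = (-7.210, -21.25). ∠VKB = 100.9° gives KB at 143.3° from the x-axis; with |KB| = 30.0, B = (-31.26, -3.321). ∠KBQ = 81.9° gives BQ at 45.20° from the x-axis; with |BQ| = 11.3, Q = (-23.30, 4.697). ∠BQL = 117.0° gives QL at -17.80° from the x-axis; with |QL| = 17.7, L = (-6.448, -0.7133). Then |VL| = |L − V| = 15.02.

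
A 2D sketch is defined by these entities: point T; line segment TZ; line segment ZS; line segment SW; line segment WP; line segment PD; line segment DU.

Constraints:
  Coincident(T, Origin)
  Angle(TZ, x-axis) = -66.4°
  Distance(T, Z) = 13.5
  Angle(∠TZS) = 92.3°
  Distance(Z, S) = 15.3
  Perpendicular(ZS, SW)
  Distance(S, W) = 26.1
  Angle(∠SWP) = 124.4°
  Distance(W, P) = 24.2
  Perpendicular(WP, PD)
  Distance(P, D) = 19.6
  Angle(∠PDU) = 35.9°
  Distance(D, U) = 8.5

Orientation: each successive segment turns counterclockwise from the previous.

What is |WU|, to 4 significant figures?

23.04

T is at the origin; TZ runs at -66.4° with length 13.5, so Z = (5.405, -12.37). ∠TZS = 92.3° gives ZS at 21.30° from the x-axis; with |ZS| = 15.3, S = (19.66, -6.813). ZS is perpendicular to SW, so SW runs at 111.3°; with |SW| = 26.1, W = (10.18, 17.50). ∠SWP = 124.4° gives WP at 166.9° from the x-axis; with |WP| = 24.2, P = (-13.39, 22.99). WP is perpendicular to PD, so PD runs at -103.1°; with |PD| = 19.6, D = (-17.83, 3.899). ∠PDU = 35.9° gives DU at 41.00° from the x-axis; with |DU| = 8.5, U = (-11.42, 9.476). Then |WU| = |U − W| = 23.04.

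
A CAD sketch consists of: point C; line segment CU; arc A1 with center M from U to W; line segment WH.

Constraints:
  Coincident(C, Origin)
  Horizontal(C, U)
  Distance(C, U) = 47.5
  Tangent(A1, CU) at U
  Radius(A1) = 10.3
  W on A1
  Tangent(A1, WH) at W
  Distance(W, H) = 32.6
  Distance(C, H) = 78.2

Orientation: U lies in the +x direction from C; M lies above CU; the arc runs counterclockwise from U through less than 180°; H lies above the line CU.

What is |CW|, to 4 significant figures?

57.47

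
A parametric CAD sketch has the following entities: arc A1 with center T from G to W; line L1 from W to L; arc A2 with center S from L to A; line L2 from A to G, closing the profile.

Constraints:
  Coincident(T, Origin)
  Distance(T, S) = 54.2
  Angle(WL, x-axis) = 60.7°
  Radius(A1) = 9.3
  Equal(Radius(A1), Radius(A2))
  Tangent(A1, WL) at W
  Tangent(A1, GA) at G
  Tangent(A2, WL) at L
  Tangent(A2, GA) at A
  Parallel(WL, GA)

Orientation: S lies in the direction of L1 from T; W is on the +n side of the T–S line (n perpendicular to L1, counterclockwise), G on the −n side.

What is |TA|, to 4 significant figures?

54.99

The slot axis is L1's direction at 60.7°, so u = (cos 60.7°, sin 60.7°) = (0.4894, 0.8721) and n = (−sin 60.7°, cos 60.7°) = (-0.8721, 0.4894). T is at the origin and S lies 54.2 along u from T, so S = 54.2·u = (26.52, 47.27). Tangency of A1 to both parallel lines with radius 9.3 puts W and G at T ± 9.3·n: W = (-8.110, 4.551), G = (8.110, -4.551). Equal radii place L and A the same way about S: L = S + 9.3·n = (18.41, 51.82), A = S − 9.3·n = (34.63, 42.71). Then |TA| = |A − T| = 54.99.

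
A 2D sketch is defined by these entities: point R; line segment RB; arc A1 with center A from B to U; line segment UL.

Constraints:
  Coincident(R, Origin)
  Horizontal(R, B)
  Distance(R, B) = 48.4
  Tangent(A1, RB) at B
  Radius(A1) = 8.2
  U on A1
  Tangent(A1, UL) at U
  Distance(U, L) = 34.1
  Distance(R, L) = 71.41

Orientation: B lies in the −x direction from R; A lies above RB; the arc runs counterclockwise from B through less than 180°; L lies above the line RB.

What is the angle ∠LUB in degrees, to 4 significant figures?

120.5°

R is at the origin; RB is horizontal with |RB| = 48.4 and B on the −x side, so B = (-48.40, 0.000). The tangent condition forces AB to be normal to RB, so A = B + (0, 8.2) = (-48.40, 8.200). Since AU ⟂ UL (tangency), |AL| = √(8.2² + 34.1²) = 35.07 regardless of where U sits on A1. So L lies on both circle(R, 71.41) and circle(A, 35.07); the above-RB intersection is L = (-57.75, 42.00). U is the foot of the tangent from L: U = (-41.23, 12.17).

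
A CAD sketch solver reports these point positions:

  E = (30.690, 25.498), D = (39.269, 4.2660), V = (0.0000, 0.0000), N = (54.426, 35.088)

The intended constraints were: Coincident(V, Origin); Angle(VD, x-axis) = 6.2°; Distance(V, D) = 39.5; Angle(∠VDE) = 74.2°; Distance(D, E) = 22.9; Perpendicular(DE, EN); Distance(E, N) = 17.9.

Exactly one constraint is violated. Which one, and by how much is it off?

Distance(E, N) = 17.9 — off by 7.70.

V = (0.00, 0.00) ✓; VD at 6.200° ✓; |VD| = 39.50 ✓; ∠VDE = 74.20° ✓; |DE| = 22.90 ✓; ∠(DE, EN) = 90.00° ✓; |EN| = 25.60 ✗.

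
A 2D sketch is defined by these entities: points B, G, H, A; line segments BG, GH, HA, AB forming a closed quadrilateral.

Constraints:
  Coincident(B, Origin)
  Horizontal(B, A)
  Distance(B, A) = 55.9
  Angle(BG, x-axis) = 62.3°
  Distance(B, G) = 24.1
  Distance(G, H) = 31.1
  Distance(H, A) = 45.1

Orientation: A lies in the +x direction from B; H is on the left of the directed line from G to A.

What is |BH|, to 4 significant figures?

53.96

B is at the origin; BA is horizontal with |BA| = 55.9 and A in +x, so A = (55.9, 0). BG runs at 62.3° with |BG| = 24.1, so G = (11.20, 21.34). H is determined by |GH| = 31.1 and |HA| = 45.1 together: it lies at the intersection of circle(G, 31.1) and circle(A, 45.1). With |GA| = 49.53, the foot of the radical line on GA is 14.00 from G and the perpendicular offset is √(31.1² − 14.00²) = 27.77. Taking the left-of-GA solution: H = (35.80, 40.37).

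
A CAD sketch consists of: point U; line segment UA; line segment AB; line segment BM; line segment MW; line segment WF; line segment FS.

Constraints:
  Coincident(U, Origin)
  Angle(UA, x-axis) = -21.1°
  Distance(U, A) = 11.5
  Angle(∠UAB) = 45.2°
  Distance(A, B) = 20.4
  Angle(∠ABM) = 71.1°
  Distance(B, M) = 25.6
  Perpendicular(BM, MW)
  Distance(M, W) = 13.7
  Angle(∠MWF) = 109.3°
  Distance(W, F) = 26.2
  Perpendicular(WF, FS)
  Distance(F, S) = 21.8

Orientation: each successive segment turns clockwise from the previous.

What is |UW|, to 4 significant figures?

14.67

∠ABM = 71.1° gives BM at 95.20° from the x-axis; with |BM| = 25.6, M = (-10.21, 13.02). BM is perpendicular to MW, so MW runs at 5.200°; with |MW| = 13.7, W = (3.431, 14.27). Then |UW| = |W − U| = 14.67.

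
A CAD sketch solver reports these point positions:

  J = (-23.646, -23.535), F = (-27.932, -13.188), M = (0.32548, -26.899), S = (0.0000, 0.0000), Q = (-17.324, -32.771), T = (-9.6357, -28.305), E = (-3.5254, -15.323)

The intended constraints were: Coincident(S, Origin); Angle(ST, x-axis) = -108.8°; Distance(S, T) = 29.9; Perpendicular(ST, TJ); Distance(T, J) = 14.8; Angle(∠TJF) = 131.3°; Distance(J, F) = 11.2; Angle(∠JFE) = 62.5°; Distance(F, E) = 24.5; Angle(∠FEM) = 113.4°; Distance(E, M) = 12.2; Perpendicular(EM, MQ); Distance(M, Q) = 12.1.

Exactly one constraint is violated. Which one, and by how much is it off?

Distance(M, Q) = 12.1 — off by 6.50.

S = (0.00, 0.00) ✓; ST at -108.8° ✓; |ST| = 29.90 ✓; ∠(ST, TJ) = 90.00° ✓; |TJ| = 14.80 ✓; ∠TJF = 131.3° ✓; |JF| = 11.20 ✓; ∠JFE = 62.50° ✓; |FE| = 24.50 ✓; ∠FEM = 113.4° ✓; |EM| = 12.20 ✓; ∠(EM, MQ) = 90.00° ✓; |MQ| = 18.60 ✗.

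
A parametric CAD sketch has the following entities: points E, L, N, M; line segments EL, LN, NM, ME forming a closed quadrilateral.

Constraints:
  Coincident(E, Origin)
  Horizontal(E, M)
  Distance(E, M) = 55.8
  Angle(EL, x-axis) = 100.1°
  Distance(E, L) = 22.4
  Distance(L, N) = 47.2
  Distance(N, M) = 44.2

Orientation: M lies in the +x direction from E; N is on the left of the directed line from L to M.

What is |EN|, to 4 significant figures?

56.80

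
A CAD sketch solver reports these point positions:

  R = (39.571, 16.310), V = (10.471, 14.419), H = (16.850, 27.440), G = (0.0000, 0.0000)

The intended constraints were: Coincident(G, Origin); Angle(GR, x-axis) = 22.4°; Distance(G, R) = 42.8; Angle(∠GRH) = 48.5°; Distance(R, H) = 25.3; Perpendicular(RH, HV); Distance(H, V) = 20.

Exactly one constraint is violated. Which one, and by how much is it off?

Distance(H, V) = 20 — off by 5.50.

G = (0.00, 0.00) ✓; GR at 22.40° ✓; |GR| = 42.80 ✓; ∠GRH = 48.50° ✓; |RH| = 25.30 ✓; ∠(RH, HV) = 90.00° ✓; |HV| = 14.50 ✗.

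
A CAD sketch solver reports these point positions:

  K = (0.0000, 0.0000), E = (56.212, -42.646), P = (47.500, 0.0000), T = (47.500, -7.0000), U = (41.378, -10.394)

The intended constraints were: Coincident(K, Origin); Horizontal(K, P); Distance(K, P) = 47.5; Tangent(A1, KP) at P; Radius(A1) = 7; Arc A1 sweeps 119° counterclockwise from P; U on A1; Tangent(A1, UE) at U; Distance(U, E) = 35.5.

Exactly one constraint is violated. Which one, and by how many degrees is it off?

Tangent(A1, UE) at U — off by 4.30°.

K = (0.00, 0.00) ✓; K.y = 0.00, P.y = 0.00 ✓; |KP| = 47.50 ✓; ∠(TP, PK) = 90.00° ✓; |TP| = 7.000 ✓; bearing(T→U) − bearing(T→P) = 119.0° ✓; |TU| = 7.000 ✓; ∠(TU, UE) = 94.30° ✗; |UE| = 35.50 ✓.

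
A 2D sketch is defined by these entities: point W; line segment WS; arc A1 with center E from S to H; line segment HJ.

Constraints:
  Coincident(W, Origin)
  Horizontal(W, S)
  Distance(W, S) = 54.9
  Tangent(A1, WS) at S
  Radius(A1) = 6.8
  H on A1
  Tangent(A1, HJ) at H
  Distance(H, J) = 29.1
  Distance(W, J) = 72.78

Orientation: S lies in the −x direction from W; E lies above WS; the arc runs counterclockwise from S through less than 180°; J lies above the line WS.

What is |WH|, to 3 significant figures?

50.1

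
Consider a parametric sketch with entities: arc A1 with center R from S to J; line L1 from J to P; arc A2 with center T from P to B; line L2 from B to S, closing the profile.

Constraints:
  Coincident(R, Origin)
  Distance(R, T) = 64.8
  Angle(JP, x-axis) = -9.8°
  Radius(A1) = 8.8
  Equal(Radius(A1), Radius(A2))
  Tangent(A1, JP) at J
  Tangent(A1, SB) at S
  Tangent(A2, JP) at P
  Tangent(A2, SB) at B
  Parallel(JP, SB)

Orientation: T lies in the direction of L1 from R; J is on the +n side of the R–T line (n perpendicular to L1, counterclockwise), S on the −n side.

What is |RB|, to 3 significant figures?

65.4

The slot axis is L1's direction at -9.8°, so u = (cos -9.8°, sin -9.8°) = (0.985, -0.170) and n = (−sin -9.8°, cos -9.8°) = (0.170, 0.985). R is at the origin and T lies 64.8 along u from R, so T = 64.8·u = (63.9, -11.0). Tangency of A1 to both parallel lines with radius 8.8 puts J and S at R ± 8.8·n: J = (1.50, 8.67), S = (-1.50, -8.67). Equal radii place P and B the same way about T: P = T + 8.8·n = (65.4, -2.36), B = T − 8.8·n = (62.4, -19.7). Then |RB| = |B − R| = 65.4.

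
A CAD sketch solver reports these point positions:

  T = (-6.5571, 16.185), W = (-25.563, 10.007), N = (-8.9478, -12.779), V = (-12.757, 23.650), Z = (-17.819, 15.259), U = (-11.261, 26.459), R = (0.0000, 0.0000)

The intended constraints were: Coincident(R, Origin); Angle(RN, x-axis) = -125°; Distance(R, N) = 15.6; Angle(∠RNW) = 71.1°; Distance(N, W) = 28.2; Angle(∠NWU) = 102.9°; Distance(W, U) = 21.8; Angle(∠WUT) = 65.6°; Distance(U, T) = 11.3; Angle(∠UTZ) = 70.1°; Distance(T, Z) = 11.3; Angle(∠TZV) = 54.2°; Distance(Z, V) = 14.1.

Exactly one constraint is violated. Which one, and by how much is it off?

Distance(Z, V) = 14.1 — off by 4.30.

R = (0.00, 0.00) ✓; RN at -125.0° ✓; |RN| = 15.60 ✓; ∠RNW = 71.10° ✓; |NW| = 28.20 ✓; ∠NWU = 102.9° ✓; |WU| = 21.80 ✓; ∠WUT = 65.60° ✓; |UT| = 11.30 ✓; ∠UTZ = 70.10° ✓; |TZ| = 11.30 ✓; ∠TZV = 54.20° ✓; |ZV| = 9.800 ✗.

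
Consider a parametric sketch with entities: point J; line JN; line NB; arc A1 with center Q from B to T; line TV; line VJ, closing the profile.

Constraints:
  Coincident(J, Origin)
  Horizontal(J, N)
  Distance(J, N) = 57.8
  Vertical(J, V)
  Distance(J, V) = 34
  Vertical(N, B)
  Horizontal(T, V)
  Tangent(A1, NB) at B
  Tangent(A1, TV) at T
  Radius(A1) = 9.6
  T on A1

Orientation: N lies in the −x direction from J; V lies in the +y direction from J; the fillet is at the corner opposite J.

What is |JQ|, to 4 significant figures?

54.02

J is at the origin; JN is horizontal with |JN| = 57.8 and N on the −x side, so N = (-57.80, 0.000). J and V share the same x with |JV| = 34.0 and V on the +y side, so V = (0.000, 34.00). The virtual corner opposite J is at (-57.80, 34.00). The tangent condition forces QB to be normal to NB and since A1 is tangent to TV there, QT ⟂ TV, with radius 9.6, so the center Q sits 9.6 in from both sides at Q = (-48.20, 24.40). Then |JQ| = |Q − J| = 54.02.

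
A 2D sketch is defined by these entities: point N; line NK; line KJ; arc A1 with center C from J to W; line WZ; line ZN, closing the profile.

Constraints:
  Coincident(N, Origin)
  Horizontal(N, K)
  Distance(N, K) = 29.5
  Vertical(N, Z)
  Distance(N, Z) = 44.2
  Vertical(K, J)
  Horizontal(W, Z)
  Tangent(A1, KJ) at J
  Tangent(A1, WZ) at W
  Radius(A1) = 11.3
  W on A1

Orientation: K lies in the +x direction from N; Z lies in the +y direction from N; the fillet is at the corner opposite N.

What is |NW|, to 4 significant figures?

47.80

N is at the origin; NK is horizontal with |NK| = 29.5 and K on the +x side, so K = (29.50, 0.000). NZ is vertical with |NZ| = 44.2 and Z on the +y side, so Z = (0.000, 44.20). The virtual corner opposite N is at (29.50, 44.20). The tangent condition forces CJ to be normal to KJ and the tangent condition forces CW to be normal to WZ, with radius 11.3, so the center C sits 11.3 in from both sides at C = (18.20, 32.90). That places the tangent points at J = (29.50, 32.90) on KJ and W = (18.20, 44.20) on WZ. Then |NW| = |W − N| = 47.80.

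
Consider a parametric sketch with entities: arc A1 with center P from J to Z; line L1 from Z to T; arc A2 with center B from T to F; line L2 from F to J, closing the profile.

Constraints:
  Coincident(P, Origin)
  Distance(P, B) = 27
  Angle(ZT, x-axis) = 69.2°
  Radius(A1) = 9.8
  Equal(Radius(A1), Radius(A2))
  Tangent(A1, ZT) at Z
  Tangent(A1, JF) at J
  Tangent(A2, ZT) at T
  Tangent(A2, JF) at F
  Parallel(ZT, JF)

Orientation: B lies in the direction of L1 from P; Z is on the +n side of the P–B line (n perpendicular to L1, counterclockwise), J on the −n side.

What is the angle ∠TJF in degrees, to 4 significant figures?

35.98°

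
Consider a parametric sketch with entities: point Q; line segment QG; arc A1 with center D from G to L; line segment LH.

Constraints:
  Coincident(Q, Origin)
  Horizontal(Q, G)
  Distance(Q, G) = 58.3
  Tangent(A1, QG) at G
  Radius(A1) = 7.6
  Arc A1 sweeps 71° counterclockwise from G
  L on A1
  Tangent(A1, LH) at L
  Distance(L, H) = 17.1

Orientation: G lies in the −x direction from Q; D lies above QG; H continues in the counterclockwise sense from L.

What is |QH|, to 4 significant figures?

50.28

Q is at the origin; Q and G share the same y with |QG| = 58.3 and G on the −x side, so G = (-58.30, 0.000). Tangency of A1 to QG means the radius DG is perpendicular to QG, so D = G + (0, 7.6) = (-58.30, 7.600). On A1, G sits at bearing -90° from D; a 71° counterclockwise sweep puts L at bearing -19°, so L = D + 7.6·(cos -19°, sin -19°) = (-51.11, 5.126). Since A1 is tangent to LH there, DL ⟂ LH, so LH runs along (−sin -19°, cos -19°); with |LH| = 17.1, H = (-45.55, 21.29). Then |QH| = |H − Q| = 50.28.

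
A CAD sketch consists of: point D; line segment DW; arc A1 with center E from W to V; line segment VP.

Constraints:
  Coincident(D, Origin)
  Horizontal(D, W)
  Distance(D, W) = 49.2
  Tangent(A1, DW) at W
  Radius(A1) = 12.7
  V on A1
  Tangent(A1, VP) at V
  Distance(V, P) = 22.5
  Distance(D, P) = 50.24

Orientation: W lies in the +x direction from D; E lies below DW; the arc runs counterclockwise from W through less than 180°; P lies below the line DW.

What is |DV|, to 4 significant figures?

38.57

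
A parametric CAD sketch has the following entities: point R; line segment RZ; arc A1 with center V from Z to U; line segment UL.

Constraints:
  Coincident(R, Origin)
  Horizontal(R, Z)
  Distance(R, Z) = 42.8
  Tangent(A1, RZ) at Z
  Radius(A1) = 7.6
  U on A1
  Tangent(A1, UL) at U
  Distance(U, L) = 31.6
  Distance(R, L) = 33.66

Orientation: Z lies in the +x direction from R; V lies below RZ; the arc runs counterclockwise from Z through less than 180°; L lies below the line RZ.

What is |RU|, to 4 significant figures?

36.82

Checks: |VU| = 7.600 ✓; ∠(VU, UL) = 90.00° ✓; |UL| = 31.60 ✓; |RL| = 33.66 ✓.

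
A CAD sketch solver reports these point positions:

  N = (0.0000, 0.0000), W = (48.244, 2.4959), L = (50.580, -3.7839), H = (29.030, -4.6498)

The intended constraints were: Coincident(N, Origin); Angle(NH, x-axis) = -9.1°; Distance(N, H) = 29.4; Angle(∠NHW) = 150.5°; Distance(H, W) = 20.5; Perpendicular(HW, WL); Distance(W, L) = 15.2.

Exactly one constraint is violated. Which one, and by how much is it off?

Distance(W, L) = 15.2 — off by 8.50.

N = (0.00, 0.00) ✓; NH at -9.100° ✓; |NH| = 29.40 ✓; ∠NHW = 150.5° ✓; |HW| = 20.50 ✓; ∠(HW, WL) = 90.00° ✓; |WL| = 6.700 ✗.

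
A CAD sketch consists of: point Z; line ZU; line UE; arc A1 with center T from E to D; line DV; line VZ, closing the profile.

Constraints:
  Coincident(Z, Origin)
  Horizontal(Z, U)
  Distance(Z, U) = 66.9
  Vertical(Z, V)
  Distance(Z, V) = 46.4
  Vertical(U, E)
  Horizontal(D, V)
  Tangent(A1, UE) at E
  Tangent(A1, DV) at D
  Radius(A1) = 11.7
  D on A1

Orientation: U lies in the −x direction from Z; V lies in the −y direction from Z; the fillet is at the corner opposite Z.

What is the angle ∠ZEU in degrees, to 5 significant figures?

62.585°

Z is at the origin; Z and U share the same y with |ZU| = 66.9 and U on the −x side, so U = (-66.900, 0.0000). Z and V share the same x with |ZV| = 46.4 and V on the −y side, so V = (0.0000, -46.400). The virtual corner opposite Z is at (-66.900, -46.400). Tangency of A1 to UE means the radius TE is perpendicular to UE and the tangent condition forces TD to be normal to DV, with radius 11.7, so the center T sits 11.7 in from both sides at T = (-55.200, -34.700). That places the tangent points at E = (-66.900, -34.700) on UE and D = (-55.200, -46.400) on DV. Then cos ∠ZEU = EZ·EU / (|EZ||EU|), giving 62.585°.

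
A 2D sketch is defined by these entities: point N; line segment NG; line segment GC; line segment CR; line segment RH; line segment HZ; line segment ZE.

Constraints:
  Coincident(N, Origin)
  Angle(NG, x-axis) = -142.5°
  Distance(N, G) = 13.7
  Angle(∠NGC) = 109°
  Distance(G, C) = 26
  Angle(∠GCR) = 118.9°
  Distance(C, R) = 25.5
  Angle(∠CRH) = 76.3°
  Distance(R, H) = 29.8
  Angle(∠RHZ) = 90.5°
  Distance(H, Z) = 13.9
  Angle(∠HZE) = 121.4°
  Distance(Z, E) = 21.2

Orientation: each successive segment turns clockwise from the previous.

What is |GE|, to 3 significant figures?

20.3

N is at the origin; NG runs at -142.5° with length 13.7, so G = (-10.9, -8.34). ∠NGC = 109.0° gives GC at 146° from the x-axis; with |GC| = 26.0, C = (-32.5, 6.01). ∠GCR = 118.9° gives CR at 85.4° from the x-axis; with |CR| = 25.5, R = (-30.5, 31.4). ∠CRH = 76.3° gives RH at -18.3° from the x-axis; with |RH| = 29.8, H = (-2.21, 22.1). ∠RHZ = 90.5° gives HZ at -108° from the x-axis; with |HZ| = 13.9, Z = (-6.46, 8.84). ∠HZE = 121.4° gives ZE at -166° from the x-axis; with |ZE| = 21.2, E = (-27.1, 3.85). Then |GE| = |E − G| = 20.3.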